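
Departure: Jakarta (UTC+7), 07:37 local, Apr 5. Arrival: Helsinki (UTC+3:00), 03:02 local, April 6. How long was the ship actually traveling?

23 hours 25 minutes

Helsinki is 4:00 behind Jakarta.
Clock-face elapsed time (ignoring zones) is 19 hours 25 minutes.
Actual elapsed = 19 hours 25 minutes + 4:00 = 23 hours 25 minutes.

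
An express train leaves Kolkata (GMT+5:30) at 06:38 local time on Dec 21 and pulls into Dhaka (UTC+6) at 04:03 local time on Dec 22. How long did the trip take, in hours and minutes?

Dhaka is 0:30 ahead of Kolkata.
Clock-face elapsed time (ignoring zones) is 21 hours 25 minutes.
Actual elapsed = 21 hours 25 minutes − 0:30 = 20 hours 55 minutes.

20 hours 55 minutes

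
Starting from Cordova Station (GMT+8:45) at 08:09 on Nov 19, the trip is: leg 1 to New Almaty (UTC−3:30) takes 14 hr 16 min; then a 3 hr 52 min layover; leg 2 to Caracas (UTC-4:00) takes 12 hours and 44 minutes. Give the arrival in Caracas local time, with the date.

02:16 on November 20

Convert departure to UTC: 08:09 − 8:45 = 23:24 UTC on Nov 18.
Add 14 hours 16 minutes leg 1 → 13:40 UTC (Nov 19).
Add 3 hours and 52 minutes layover in New Almaty → 17:32 UTC.
Add 12 hours and 44 minutes leg 2 → 06:16 UTC (Nov 20).
Caracas is UTC−4:00, so local arrival = 06:16 − 4:00 = 02:16 on Nov 20.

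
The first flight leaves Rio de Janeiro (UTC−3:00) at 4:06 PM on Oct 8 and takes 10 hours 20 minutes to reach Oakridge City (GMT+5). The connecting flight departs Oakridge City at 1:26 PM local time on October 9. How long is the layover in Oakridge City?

Convert departure to UTC: 4:06 PM + 3:00 = 7:06 PM UTC on Oct 8.
Add 10 hours and 20 minutes flight time → 5:26 AM UTC (Oct 9).
Oakridge City is UTC+5:00, so local arrival = 5:26 AM + 5:00 = 10:26 AM on Oct 9.
Layover = 1:26 PM − 10:26 AM = 3 hours.

3 hours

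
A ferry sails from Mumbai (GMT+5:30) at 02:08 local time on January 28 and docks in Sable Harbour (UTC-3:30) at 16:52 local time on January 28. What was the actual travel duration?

23 hours 44 minutes

Departure in UTC: 02:08 − 5:30 = 20:38 on Jan 27.
Arrival in UTC: 16:52 + 3:30 = 20:22 on Jan 28.
Elapsed = 20:22 − 20:38 (+1 day) = 23 hours 44 minutes.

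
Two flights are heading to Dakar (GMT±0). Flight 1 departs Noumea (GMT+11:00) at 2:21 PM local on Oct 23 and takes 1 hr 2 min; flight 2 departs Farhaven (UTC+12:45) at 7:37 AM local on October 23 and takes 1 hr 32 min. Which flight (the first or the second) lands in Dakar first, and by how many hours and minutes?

Flight 1 in UTC: 2:21 PM − 11:00 = 3:21 AM on Oct 23.
+1 hour and 2 minutes → arrive 4:23 AM UTC on Oct 23.
Flight 2 in UTC: 7:37 AM − 12:45 = 6:52 PM on Oct 22.
+1 hour 32 minutes → arrive 8:24 PM UTC on Oct 22.
Flight 2 lands earlier by 7 hours 59 minutes.

the second, by 7 hours 59 minutes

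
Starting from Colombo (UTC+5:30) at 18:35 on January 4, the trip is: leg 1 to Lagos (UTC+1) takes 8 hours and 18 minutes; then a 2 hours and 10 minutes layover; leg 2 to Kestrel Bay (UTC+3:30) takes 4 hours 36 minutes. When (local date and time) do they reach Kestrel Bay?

Convert departure to UTC: 18:35 − 5:30 = 13:05 UTC on Jan 4.
Add 8 hours and 18 minutes leg 1 → 21:23 UTC.
Add 2 hours 10 minutes layover in Lagos → 23:33 UTC.
Add 4 hours 36 minutes leg 2 → 04:09 UTC (Jan 5).
Kestrel Bay is UTC+3:30, so local arrival = 04:09 + 3:30 = 07:39 on Jan 5.

07:39 on Jan 5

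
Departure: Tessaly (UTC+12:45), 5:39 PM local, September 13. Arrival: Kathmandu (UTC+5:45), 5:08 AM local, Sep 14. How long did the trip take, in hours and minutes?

Departure in UTC: 5:39 PM − 12:45 = 4:54 AM on Sep 13.
Arrival in UTC: 5:08 AM − 5:45 = 11:23 PM on Sep 13.
Elapsed = 11:23 PM − 4:54 AM = 18 hours 29 minutes.

18 hours 29 minutes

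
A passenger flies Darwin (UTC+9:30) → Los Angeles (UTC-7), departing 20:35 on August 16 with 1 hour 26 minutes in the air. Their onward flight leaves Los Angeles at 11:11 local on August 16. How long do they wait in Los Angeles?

5 hours 40 minutes

Convert departure to UTC: 20:35 − 9:30 = 11:05 UTC on Aug 16.
Add 1 hour 26 minutes flight time → 12:31 UTC.
Los Angeles is UTC−7:00, so local arrival = 12:31 − 7:00 = 05:31 on Aug 16.
Layover = 11:11 − 05:31 = 5 hours 40 minutes.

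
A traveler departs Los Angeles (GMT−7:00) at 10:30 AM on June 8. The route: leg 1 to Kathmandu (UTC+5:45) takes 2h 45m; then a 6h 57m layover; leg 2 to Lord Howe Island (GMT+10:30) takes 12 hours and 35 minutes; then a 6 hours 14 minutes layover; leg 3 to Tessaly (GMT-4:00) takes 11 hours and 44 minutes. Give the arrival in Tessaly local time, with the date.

Convert departure to UTC: 10:30 AM + 7:00 = 5:30 PM UTC on Jun 8.
Add 2 hours 45 minutes leg 1 → 8:15 PM UTC.
Add 6 hours 57 minutes layover in Kathmandu → 3:12 AM UTC (Jun 9).
Add 12 hours 35 minutes leg 2 → 3:47 PM UTC.
Add 6 hours and 14 minutes layover in Lord Howe Island → 10:01 PM UTC.
Add 11 hours and 44 minutes leg 3 → 9:45 AM UTC (Jun 10).
Tessaly is UTC−4:00, so local arrival = 9:45 AM − 4:00 = 5:45 AM on Jun 10.

5:45 AM on June 10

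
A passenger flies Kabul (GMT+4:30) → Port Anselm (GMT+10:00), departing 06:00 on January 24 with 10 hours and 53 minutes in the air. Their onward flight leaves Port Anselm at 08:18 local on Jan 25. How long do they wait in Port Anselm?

Convert departure to UTC: 06:00 − 4:30 = 01:30 UTC on Jan 24.
Add 10 hours 53 minutes flight time → 12:23 UTC.
Port Anselm is UTC+10:00, so local arrival = 12:23 + 10:00 = 22:23 on Jan 24.
Layover = 08:18 − 22:23 (+1 day) = 9 hours 55 minutes.

9 hours 55 minutes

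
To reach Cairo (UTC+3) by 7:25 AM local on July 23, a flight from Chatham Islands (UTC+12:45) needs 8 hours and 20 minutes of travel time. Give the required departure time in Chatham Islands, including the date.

8:50 AM on July 23

Target arrival in UTC: 7:25 AM − 3:00 = 4:25 AM on Jul 23.
Subtract 8 hours 20 minutes → departure 8:05 PM UTC on Jul 22.
Chatham Islands is UTC+12:45: 8:05 PM + 12:45 = 8:50 AM on Jul 23.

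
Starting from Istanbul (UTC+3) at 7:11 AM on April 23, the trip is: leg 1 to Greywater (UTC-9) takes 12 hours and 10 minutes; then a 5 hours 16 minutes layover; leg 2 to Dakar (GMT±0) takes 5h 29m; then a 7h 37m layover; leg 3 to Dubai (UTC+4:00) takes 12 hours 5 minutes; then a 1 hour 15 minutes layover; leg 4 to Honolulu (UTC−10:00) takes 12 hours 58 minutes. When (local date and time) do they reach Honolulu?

3:01 AM on Apr 25

Convert departure to UTC: 7:11 AM − 3:00 = 4:11 AM UTC on Apr 23.
Add 12 hours 10 minutes leg 1 → 4:21 PM UTC.
Add 5 hours 16 minutes layover in Greywater → 9:37 PM UTC.
Add 5 hours 29 minutes leg 2 → 3:06 AM UTC (Apr 24).
Add 7 hours 37 minutes layover in Dakar → 10:43 AM UTC.
Add 12 hours 5 minutes leg 3 → 10:48 PM UTC.
Add 1 hour 15 minutes layover in Dubai → 12:03 AM UTC (Apr 25).
Add 12 hours and 58 minutes leg 4 → 1:01 PM UTC.
Honolulu is UTC−10:00, so local arrival = 1:01 PM − 10:00 = 3:01 AM on Apr 25.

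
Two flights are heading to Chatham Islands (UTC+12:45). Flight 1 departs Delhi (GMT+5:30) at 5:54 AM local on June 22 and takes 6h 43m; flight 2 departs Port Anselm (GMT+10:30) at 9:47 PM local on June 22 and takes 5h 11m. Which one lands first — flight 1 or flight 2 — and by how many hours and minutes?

Flight 1 in UTC: 5:54 AM − 5:30 = 12:24 AM on Jun 22.
+6 hours 43 minutes → arrive 7:07 AM UTC on Jun 22.
Flight 2 in UTC: 9:47 PM − 10:30 = 11:17 AM on Jun 22.
+5 hours 11 minutes → arrive 4:28 PM UTC on Jun 22.
Flight 1 lands earlier by 9 hours 21 minutes.

the first, by 9 hours 21 minutes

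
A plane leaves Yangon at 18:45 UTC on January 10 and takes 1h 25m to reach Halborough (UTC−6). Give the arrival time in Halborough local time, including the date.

14:10 on January 10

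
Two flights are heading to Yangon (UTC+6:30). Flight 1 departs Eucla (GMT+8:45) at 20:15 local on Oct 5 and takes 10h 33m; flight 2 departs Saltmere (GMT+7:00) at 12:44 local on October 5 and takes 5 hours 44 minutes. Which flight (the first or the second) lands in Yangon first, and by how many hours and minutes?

the second, by 10 hours 35 minutes

Flight 1 in UTC: 20:15 − 8:45 = 11:30 on Oct 5.
+10 hours 33 minutes → arrive 22:03 UTC on Oct 5.
Flight 2 in UTC: 12:44 − 7:00 = 05:44 on Oct 5.
+5 hours 44 minutes → arrive 11:28 UTC on Oct 5.
Flight 2 lands earlier by 10 hours 35 minutes.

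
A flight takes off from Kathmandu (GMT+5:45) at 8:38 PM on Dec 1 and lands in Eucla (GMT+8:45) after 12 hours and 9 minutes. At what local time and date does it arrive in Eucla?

Convert departure to UTC: 8:38 PM − 5:45 = 2:53 PM UTC on Dec 1.
Add 12 hours and 9 minutes travel time → 3:02 AM UTC (Dec 2).
Eucla is UTC+8:45, so local arrival = 3:02 AM + 8:45 = 11:47 AM on Dec 2.

11:47 AM on Dec 2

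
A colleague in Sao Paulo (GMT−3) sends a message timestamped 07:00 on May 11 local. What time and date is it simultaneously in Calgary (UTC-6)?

Calgary is 3:00 behind Sao Paulo.
Shift by the zone difference: 07:00 − 3:00 = 04:00 on May 11 in Calgary.

04:00 on May 11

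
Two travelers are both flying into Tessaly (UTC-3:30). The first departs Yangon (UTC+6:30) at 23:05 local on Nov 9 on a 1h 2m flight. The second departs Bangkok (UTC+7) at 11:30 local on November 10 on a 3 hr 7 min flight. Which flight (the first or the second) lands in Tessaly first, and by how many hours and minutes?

the first, by 14 hours

Flight 1 in UTC: 23:05 − 6:30 = 16:35 on Nov 9.
+1 hour and 2 minutes → arrive 17:37 UTC on Nov 9.
Flight 2 in UTC: 11:30 − 7:00 = 04:30 on Nov 10.
+3 hours and 7 minutes → arrive 07:37 UTC on Nov 10.
Flight 1 lands earlier by 14 hours.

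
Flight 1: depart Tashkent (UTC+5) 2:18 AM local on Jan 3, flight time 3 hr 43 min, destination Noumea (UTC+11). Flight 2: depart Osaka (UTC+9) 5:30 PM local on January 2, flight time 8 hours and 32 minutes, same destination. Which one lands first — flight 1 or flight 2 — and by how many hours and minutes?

the second, by 7 hours 59 minutes

Flight 1 in UTC: 2:18 AM − 5:00 = 9:18 PM on Jan 2.
+3 hours and 43 minutes → arrive 1:01 AM UTC on Jan 3.
Flight 2 in UTC: 5:30 PM − 9:00 = 8:30 AM on Jan 2.
+8 hours 32 minutes → arrive 5:02 PM UTC on Jan 2.
Flight 2 lands earlier by 7 hours 59 minutes.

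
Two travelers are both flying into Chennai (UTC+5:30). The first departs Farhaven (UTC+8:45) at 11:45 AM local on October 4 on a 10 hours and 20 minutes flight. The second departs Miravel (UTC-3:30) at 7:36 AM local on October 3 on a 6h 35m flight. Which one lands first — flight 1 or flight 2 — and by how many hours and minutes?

Flight 1 in UTC: 11:45 AM − 8:45 = 3:00 AM on Oct 4.
+10 hours 20 minutes → arrive 1:20 PM UTC on Oct 4.
Flight 2 in UTC: 7:36 AM + 3:30 = 11:06 AM on Oct 3.
+6 hours and 35 minutes → arrive 5:41 PM UTC on Oct 3.
Flight 2 lands earlier by 19 hours 39 minutes.

the second, by 19 hours 39 minutes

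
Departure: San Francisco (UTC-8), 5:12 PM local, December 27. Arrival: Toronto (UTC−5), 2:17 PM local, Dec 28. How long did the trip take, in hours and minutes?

18 hours 5 minutes

Departure in UTC: 5:12 PM + 8:00 = 1:12 AM on Dec 28.
Arrival in UTC: 2:17 PM + 5:00 = 7:17 PM on Dec 28.
Elapsed = 7:17 PM − 1:12 AM = 18 hours 5 minutes.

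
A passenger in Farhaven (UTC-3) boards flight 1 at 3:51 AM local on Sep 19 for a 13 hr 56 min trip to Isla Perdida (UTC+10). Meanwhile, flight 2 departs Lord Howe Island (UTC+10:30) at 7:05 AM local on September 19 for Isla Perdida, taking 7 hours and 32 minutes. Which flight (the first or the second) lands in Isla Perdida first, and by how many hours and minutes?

Flight 1 in UTC: 3:51 AM + 3:00 = 6:51 AM on Sep 19.
+13 hours and 56 minutes → arrive 8:47 PM UTC on Sep 19.
Flight 2 in UTC: 7:05 AM − 10:30 = 8:35 PM on Sep 18.
+7 hours 32 minutes → arrive 4:07 AM UTC on Sep 19.
Flight 2 lands earlier by 16 hours 40 minutes.

the second, by 16 hours 40 minutes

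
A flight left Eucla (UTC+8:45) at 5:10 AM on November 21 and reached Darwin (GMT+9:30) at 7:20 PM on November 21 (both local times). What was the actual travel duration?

13 hours 25 minutes

Departure in UTC: 5:10 AM − 8:45 = 8:25 PM on Nov 20.
Arrival in UTC: 7:20 PM − 9:30 = 9:50 AM on Nov 21.
Elapsed = 9:50 AM − 8:25 PM (+1 day) = 13 hours 25 minutes.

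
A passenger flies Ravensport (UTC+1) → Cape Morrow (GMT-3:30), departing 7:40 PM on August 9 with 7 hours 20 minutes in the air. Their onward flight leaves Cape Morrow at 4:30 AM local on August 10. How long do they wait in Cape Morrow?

6 hours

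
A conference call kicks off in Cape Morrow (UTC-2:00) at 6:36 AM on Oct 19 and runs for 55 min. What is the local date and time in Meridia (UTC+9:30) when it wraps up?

Convert start to UTC: 6:36 AM + 2:00 = 8:36 AM UTC on Oct 19.
Add 55 minutes duration → 9:31 AM UTC.
Meridia is UTC+9:30, so local end time = 9:31 AM + 9:30 = 7:01 PM on Oct 19.

7:01 PM on October 19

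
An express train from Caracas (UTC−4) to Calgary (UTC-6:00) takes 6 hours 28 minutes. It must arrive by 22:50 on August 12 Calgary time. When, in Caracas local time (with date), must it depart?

18:22 on August 12

Target arrival in UTC: 22:50 + 6:00 = 04:50 on Aug 13.
Subtract 6 hours and 28 minutes → departure 22:22 UTC on Aug 12.
Caracas is UTC−4:00: 22:22 − 4:00 = 18:22 on Aug 12.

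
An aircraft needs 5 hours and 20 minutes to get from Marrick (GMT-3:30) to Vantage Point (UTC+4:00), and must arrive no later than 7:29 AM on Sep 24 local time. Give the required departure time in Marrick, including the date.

6:39 PM on Sep 23

Target arrival in UTC: 7:29 AM − 4:00 = 3:29 AM on Sep 24.
Subtract 5 hours 20 minutes → departure 10:09 PM UTC on Sep 23.
Marrick is UTC−3:30: 10:09 PM − 3:30 = 6:39 PM on Sep 23.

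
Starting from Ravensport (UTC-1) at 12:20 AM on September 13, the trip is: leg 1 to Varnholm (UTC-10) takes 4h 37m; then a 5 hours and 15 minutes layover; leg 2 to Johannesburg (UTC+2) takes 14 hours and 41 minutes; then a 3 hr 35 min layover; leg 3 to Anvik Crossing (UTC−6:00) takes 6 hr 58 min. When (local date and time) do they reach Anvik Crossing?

Convert departure to UTC: 12:20 AM + 1:00 = 1:20 AM UTC on Sep 13.
Add 4 hours 37 minutes leg 1 → 5:57 AM UTC.
Add 5 hours 15 minutes layover in Varnholm → 11:12 AM UTC.
Add 14 hours 41 minutes leg 2 → 1:53 AM UTC (Sep 14).
Add 3 hours and 35 minutes layover in Johannesburg → 5:28 AM UTC.
Add 6 hours 58 minutes leg 3 → 12:26 PM UTC.
Anvik Crossing is UTC−6:00, so local arrival = 12:26 PM − 6:00 = 6:26 AM on Sep 14.

6:26 AM on September 14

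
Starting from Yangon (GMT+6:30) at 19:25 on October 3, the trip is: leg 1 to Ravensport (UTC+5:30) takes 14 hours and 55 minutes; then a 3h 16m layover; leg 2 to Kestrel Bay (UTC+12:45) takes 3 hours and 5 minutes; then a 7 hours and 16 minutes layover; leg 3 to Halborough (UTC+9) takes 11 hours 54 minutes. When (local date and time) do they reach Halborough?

Convert departure to UTC: 19:25 − 6:30 = 12:55 UTC on Oct 3.
Add 14 hours and 55 minutes leg 1 → 03:50 UTC (Oct 4).
Add 3 hours and 16 minutes layover in Ravensport → 07:06 UTC.
Add 3 hours 5 minutes leg 2 → 10:11 UTC.
Add 7 hours 16 minutes layover in Kestrel Bay → 17:27 UTC.
Add 11 hours and 54 minutes leg 3 → 05:21 UTC (Oct 5).
Halborough is UTC+9:00, so local arrival = 05:21 + 9:00 = 14:21 on Oct 5.

14:21 on October 5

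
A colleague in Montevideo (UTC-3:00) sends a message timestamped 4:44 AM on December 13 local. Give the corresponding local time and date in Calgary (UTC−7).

12:44 AM on December 13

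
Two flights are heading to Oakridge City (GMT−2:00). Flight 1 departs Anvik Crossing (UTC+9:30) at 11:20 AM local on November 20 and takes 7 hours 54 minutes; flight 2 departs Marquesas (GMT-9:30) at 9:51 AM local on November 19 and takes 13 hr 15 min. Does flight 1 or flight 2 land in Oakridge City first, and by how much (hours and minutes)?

Flight 1 in UTC: 11:20 AM − 9:30 = 1:50 AM on Nov 20.
+7 hours 54 minutes → arrive 9:44 AM UTC on Nov 20.
Flight 2 in UTC: 9:51 AM + 9:30 = 7:21 PM on Nov 19.
+13 hours and 15 minutes → arrive 8:36 AM UTC on Nov 20.
Flight 2 lands earlier by 1 hour 8 minutes.

the second, by 1 hour 8 minutes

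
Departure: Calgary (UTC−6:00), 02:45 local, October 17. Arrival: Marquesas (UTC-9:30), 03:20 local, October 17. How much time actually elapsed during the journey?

4 hours 5 minutes

Departure in UTC: 02:45 + 6:00 = 08:45 on Oct 17.
Arrival in UTC: 03:20 + 9:30 = 12:50 on Oct 17.
Elapsed = 12:50 − 08:45 = 4 hours 5 minutes.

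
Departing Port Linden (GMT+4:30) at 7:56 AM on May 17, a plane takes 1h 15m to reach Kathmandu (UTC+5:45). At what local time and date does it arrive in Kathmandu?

10:26 AM on May 17

Convert departure to UTC: 7:56 AM − 4:30 = 3:26 AM UTC on May 17.
Add 1 hour 15 minutes travel time → 4:41 AM UTC.
Kathmandu is UTC+5:45, so local arrival = 4:41 AM + 5:45 = 10:26 AM on May 17.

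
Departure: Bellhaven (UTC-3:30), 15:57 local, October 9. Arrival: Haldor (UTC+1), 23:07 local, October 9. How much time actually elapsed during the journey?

2 hours 40 minutes

Departure in UTC: 15:57 + 3:30 = 19:27 on Oct 9.
Arrival in UTC: 23:07 − 1:00 = 22:07 on Oct 9.
Elapsed = 22:07 − 19:27 = 2 hours 40 minutes.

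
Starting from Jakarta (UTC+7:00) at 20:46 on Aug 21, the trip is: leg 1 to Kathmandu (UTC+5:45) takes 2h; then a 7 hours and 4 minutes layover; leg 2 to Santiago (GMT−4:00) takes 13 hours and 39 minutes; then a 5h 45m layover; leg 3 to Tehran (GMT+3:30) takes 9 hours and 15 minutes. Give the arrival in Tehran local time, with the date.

06:59 on Aug 23

Convert departure to UTC: 20:46 − 7:00 = 13:46 UTC on Aug 21.
Add 2 hours leg 1 → 15:46 UTC.
Add 7 hours 4 minutes layover in Kathmandu → 22:50 UTC.
Add 13 hours 39 minutes leg 2 → 12:29 UTC (Aug 22).
Add 5 hours 45 minutes layover in Santiago → 18:14 UTC.
Add 9 hours 15 minutes leg 3 → 03:29 UTC (Aug 23).
Tehran is UTC+3:30, so local arrival = 03:29 + 3:30 = 06:59 on Aug 23.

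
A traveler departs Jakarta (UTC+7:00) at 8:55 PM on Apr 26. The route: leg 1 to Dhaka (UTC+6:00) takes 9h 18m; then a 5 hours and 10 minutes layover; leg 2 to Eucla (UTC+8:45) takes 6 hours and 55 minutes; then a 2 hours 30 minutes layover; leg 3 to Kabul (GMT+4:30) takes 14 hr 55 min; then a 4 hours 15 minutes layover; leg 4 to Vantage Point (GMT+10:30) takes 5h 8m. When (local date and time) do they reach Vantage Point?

Convert departure to UTC: 8:55 PM − 7:00 = 1:55 PM UTC on Apr 26.
Add 9 hours and 18 minutes leg 1 → 11:13 PM UTC.
Add 5 hours and 10 minutes layover in Dhaka → 4:23 AM UTC (Apr 27).
Add 6 hours and 55 minutes leg 2 → 11:18 AM UTC.
Add 2 hours and 30 minutes layover in Eucla → 1:48 PM UTC.
Add 14 hours 55 minutes leg 3 → 4:43 AM UTC (Apr 28).
Add 4 hours 15 minutes layover in Kabul → 8:58 AM UTC.
Add 5 hours 8 minutes leg 4 → 2:06 PM UTC.
Vantage Point is UTC+10:30, so local arrival = 2:06 PM + 10:30 = 12:36 AM on Apr 29.

12:36 AM on Apr 29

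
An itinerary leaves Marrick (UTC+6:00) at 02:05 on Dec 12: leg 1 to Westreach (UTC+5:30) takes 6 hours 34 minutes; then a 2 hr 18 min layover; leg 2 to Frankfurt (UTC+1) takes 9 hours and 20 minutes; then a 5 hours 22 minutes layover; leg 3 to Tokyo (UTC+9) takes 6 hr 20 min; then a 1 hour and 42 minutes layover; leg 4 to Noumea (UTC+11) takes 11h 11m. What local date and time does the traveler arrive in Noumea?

01:52 on Dec 14

Convert departure to UTC: 02:05 − 6:00 = 20:05 UTC on Dec 11.
Add 6 hours 34 minutes leg 1 → 02:39 UTC (Dec 12).
Add 2 hours and 18 minutes layover in Westreach → 04:57 UTC.
Add 9 hours 20 minutes leg 2 → 14:17 UTC.
Add 5 hours and 22 minutes layover in Frankfurt → 19:39 UTC.
Add 6 hours and 20 minutes leg 3 → 01:59 UTC (Dec 13).
Add 1 hour and 42 minutes layover in Tokyo → 03:41 UTC.
Add 11 hours and 11 minutes leg 4 → 14:52 UTC.
Noumea is UTC+11:00, so local arrival = 14:52 + 11:00 = 01:52 on Dec 14.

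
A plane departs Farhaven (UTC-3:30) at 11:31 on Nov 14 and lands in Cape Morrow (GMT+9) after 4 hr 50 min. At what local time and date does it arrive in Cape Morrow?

04:51 on Nov 15

Cape Morrow is 12:30 ahead of Farhaven.
After 4 hours 50 minutes it is 16:21 in Farhaven.
Shift by the zone difference: 16:21 + 12:30 = 04:51 on Nov 15 in Cape Morrow.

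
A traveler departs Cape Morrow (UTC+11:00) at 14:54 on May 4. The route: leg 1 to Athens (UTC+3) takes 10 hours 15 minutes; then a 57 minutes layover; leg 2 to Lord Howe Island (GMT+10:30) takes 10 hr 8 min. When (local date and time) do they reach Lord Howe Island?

Convert departure to UTC: 14:54 − 11:00 = 03:54 UTC on May 4.
Add 10 hours and 15 minutes leg 1 → 14:09 UTC.
Add 57 minutes layover in Athens → 15:06 UTC.
Add 10 hours and 8 minutes leg 2 → 01:14 UTC (May 5).
Lord Howe Island is UTC+10:30, so local arrival = 01:14 + 10:30 = 11:44 on May 5.

11:44 on May 5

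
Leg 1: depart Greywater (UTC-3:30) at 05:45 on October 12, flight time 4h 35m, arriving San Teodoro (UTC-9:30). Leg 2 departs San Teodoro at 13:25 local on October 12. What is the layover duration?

Convert departure to UTC: 05:45 + 3:30 = 09:15 UTC on Oct 12.
Add 4 hours and 35 minutes flight time → 13:50 UTC.
San Teodoro is UTC−9:30, so local arrival = 13:50 − 9:30 = 04:20 on Oct 12.
Layover = 13:25 − 04:20 = 9 hours 5 minutes.

9 hours 5 minutes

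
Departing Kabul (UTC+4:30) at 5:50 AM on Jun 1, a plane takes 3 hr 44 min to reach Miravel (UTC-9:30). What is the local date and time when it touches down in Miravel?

7:34 PM on May 31

Convert departure to UTC: 5:50 AM − 4:30 = 1:20 AM UTC on Jun 1.
Add 3 hours and 44 minutes travel time → 5:04 AM UTC.
Miravel is UTC−9:30, so local arrival = 5:04 AM − 9:30 = 7:34 PM on May 31.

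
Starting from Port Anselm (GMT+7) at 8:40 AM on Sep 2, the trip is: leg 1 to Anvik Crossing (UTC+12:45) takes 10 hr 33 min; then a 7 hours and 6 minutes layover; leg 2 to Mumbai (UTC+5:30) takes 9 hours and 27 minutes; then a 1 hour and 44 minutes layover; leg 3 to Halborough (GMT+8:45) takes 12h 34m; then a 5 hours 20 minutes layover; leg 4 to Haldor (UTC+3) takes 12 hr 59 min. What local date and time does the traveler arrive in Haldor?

Convert departure to UTC: 8:40 AM − 7:00 = 1:40 AM UTC on Sep 2.
Add 10 hours and 33 minutes leg 1 → 12:13 PM UTC.
Add 7 hours and 6 minutes layover in Anvik Crossing → 7:19 PM UTC.
Add 9 hours 27 minutes leg 2 → 4:46 AM UTC (Sep 3).
Add 1 hour 44 minutes layover in Mumbai → 6:30 AM UTC.
Add 12 hours and 34 minutes leg 3 → 7:04 PM UTC.
Add 5 hours and 20 minutes layover in Halborough → 12:24 AM UTC (Sep 4).
Add 12 hours 59 minutes leg 4 → 1:23 PM UTC.
Haldor is UTC+3:00, so local arrival = 1:23 PM + 3:00 = 4:23 PM on Sep 4.

4:23 PM on September 4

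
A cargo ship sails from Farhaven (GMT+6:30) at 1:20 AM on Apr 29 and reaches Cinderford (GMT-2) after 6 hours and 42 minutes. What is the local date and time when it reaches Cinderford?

11:32 PM on Apr 28

Convert departure to UTC: 1:20 AM − 6:30 = 6:50 PM UTC on Apr 28.
Add 6 hours and 42 minutes travel time → 1:32 AM UTC (Apr 29).
Cinderford is UTC−2:00, so local arrival = 1:32 AM − 2:00 = 11:32 PM on Apr 28.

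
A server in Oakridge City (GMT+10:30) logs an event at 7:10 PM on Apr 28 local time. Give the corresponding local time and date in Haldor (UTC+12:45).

9:25 PM on Apr 28

In UTC: 7:10 PM − 10:30 = 8:40 AM on Apr 28.
Haldor is UTC+12:45: 8:40 AM + 12:45 = 9:25 PM on Apr 28.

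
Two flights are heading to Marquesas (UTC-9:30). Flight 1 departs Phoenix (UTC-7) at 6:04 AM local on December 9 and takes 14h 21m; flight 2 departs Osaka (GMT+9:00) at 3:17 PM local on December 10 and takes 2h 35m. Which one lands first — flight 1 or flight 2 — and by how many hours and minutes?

the first, by 5 hours 27 minutes

Flight 1 in UTC: 6:04 AM + 7:00 = 1:04 PM on Dec 9.
+14 hours 21 minutes → arrive 3:25 AM UTC on Dec 10.
Flight 2 in UTC: 3:17 PM − 9:00 = 6:17 AM on Dec 10.
+2 hours and 35 minutes → arrive 8:52 AM UTC on Dec 10.
Flight 1 lands earlier by 5 hours 27 minutes.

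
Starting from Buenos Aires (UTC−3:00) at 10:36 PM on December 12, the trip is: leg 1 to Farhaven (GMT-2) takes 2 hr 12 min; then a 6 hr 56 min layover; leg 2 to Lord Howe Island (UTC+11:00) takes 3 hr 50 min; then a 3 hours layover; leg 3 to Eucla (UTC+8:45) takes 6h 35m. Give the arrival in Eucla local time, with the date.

8:54 AM on December 14

Convert departure to UTC: 10:36 PM + 3:00 = 1:36 AM UTC on Dec 13.
Add 2 hours 12 minutes leg 1 → 3:48 AM UTC.
Add 6 hours 56 minutes layover in Farhaven → 10:44 AM UTC.
Add 3 hours 50 minutes leg 2 → 2:34 PM UTC.
Add 3 hours layover in Lord Howe Island → 5:34 PM UTC.
Add 6 hours 35 minutes leg 3 → 12:09 AM UTC (Dec 14).
Eucla is UTC+8:45, so local arrival = 12:09 AM + 8:45 = 8:54 AM on Dec 14.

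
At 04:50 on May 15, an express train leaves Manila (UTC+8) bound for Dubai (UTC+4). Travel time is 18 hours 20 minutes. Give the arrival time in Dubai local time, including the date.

19:10 on May 15

Convert departure to UTC: 04:50 − 8:00 = 20:50 UTC on May 14.
Add 18 hours 20 minutes travel time → 15:10 UTC (May 15).
Dubai is UTC+4:00, so local arrival = 15:10 + 4:00 = 19:10 on May 15.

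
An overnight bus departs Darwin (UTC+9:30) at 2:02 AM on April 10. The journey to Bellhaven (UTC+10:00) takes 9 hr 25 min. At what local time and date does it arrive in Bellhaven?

Convert departure to UTC: 2:02 AM − 9:30 = 4:32 PM UTC on Apr 9.
Add 9 hours and 25 minutes travel time → 1:57 AM UTC (Apr 10).
Bellhaven is UTC+10:00, so local arrival = 1:57 AM + 10:00 = 11:57 AM on Apr 10.

11:57 AM on April 10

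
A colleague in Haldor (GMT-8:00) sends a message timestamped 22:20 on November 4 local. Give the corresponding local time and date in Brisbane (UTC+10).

Brisbane is 18:00 ahead of Haldor.
Shift by the zone difference: 22:20 + 18:00 = 16:20 on Nov 5 in Brisbane.

16:20 on Nov 5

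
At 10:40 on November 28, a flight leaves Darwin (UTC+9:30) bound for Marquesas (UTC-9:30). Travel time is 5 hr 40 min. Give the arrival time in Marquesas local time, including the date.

21:20 on Nov 27

Convert departure to UTC: 10:40 − 9:30 = 01:10 UTC on Nov 28.
Add 5 hours and 40 minutes travel time → 06:50 UTC.
Marquesas is UTC−9:30, so local arrival = 06:50 − 9:30 = 21:20 on Nov 27.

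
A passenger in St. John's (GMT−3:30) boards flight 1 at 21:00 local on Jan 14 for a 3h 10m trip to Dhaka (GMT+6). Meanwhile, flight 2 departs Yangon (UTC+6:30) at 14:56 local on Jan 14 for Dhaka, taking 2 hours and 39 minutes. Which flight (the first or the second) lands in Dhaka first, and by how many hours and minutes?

Flight 1 in UTC: 21:00 + 3:30 = 00:30 on Jan 15.
+3 hours and 10 minutes → arrive 03:40 UTC on Jan 15.
Flight 2 in UTC: 14:56 − 6:30 = 08:26 on Jan 14.
+2 hours 39 minutes → arrive 11:05 UTC on Jan 14.
Flight 2 lands earlier by 16 hours 35 minutes.

the second, by 16 hours 35 minutes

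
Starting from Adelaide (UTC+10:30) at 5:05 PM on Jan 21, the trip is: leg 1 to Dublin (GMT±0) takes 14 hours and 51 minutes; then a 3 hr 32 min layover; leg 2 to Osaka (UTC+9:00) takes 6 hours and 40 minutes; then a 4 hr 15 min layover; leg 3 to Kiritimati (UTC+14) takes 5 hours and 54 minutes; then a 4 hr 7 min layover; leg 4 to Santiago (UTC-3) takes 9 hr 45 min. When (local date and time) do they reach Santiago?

4:39 AM on January 23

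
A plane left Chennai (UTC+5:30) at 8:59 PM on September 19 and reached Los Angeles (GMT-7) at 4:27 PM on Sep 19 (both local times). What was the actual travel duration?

Departure in UTC: 8:59 PM − 5:30 = 3:29 PM on Sep 19.
Arrival in UTC: 4:27 PM + 7:00 = 11:27 PM on Sep 19.
Elapsed = 11:27 PM − 3:29 PM = 7 hours 58 minutes.

7 hours 58 minutes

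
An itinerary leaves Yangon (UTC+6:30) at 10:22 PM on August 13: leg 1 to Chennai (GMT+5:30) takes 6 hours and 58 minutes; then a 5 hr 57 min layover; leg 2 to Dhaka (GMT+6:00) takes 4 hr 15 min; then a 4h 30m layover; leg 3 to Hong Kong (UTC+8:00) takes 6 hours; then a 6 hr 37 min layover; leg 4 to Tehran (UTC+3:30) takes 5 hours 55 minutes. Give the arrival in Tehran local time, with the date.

11:34 AM on Aug 15

Convert departure to UTC: 10:22 PM − 6:30 = 3:52 PM UTC on Aug 13.
Add 6 hours and 58 minutes leg 1 → 10:50 PM UTC.
Add 5 hours 57 minutes layover in Chennai → 4:47 AM UTC (Aug 14).
Add 4 hours and 15 minutes leg 2 → 9:02 AM UTC.
Add 4 hours and 30 minutes layover in Dhaka → 1:32 PM UTC.
Add 6 hours leg 3 → 7:32 PM UTC.
Add 6 hours 37 minutes layover in Hong Kong → 2:09 AM UTC (Aug 15).
Add 5 hours 55 minutes leg 4 → 8:04 AM UTC.
Tehran is UTC+3:30, so local arrival = 8:04 AM + 3:30 = 11:34 AM on Aug 15.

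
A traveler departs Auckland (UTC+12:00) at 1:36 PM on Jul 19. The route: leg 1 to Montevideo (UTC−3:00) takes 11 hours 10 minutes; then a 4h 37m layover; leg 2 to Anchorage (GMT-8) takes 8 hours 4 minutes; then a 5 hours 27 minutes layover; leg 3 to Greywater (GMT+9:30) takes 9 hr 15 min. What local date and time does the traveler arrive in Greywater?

1:39 AM on July 21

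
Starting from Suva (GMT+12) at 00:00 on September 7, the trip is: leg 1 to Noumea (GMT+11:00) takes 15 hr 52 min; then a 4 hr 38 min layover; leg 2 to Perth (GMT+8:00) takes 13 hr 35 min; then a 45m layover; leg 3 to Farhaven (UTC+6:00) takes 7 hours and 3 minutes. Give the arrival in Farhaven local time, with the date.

11:53 on September 8

Convert departure to UTC: 00:00 − 12:00 = 12:00 UTC on Sep 6.
Add 15 hours 52 minutes leg 1 → 03:52 UTC (Sep 7).
Add 4 hours and 38 minutes layover in Noumea → 08:30 UTC.
Add 13 hours and 35 minutes leg 2 → 22:05 UTC.
Add 45 minutes layover in Perth → 22:50 UTC.
Add 7 hours 3 minutes leg 3 → 05:53 UTC (Sep 8).
Farhaven is UTC+6:00, so local arrival = 05:53 + 6:00 = 11:53 on Sep 8.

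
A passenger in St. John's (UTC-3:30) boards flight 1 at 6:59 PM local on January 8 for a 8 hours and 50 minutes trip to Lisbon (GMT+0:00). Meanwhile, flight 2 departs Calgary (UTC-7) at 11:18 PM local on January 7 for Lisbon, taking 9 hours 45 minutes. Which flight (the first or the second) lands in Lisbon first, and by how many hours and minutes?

Flight 1 in UTC: 6:59 PM + 3:30 = 10:29 PM on Jan 8.
+8 hours and 50 minutes → arrive 7:19 AM UTC on Jan 9.
Flight 2 in UTC: 11:18 PM + 7:00 = 6:18 AM on Jan 8.
+9 hours 45 minutes → arrive 4:03 PM UTC on Jan 8.
Flight 2 lands earlier by 15 hours 16 minutes.

the second, by 15 hours 16 minutes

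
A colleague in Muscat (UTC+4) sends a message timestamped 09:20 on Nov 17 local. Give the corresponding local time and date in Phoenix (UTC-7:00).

22:20 on Nov 16

In UTC: 09:20 − 4:00 = 05:20 on Nov 17.
Phoenix is UTC−7:00: 05:20 − 7:00 = 22:20 on Nov 16.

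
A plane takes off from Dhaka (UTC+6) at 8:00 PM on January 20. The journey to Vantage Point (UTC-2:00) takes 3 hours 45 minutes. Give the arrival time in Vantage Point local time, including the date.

Convert departure to UTC: 8:00 PM − 6:00 = 2:00 PM UTC on Jan 20.
Add 3 hours and 45 minutes travel time → 5:45 PM UTC.
Vantage Point is UTC−2:00, so local arrival = 5:45 PM − 2:00 = 3:45 PM on Jan 20.

3:45 PM on January 20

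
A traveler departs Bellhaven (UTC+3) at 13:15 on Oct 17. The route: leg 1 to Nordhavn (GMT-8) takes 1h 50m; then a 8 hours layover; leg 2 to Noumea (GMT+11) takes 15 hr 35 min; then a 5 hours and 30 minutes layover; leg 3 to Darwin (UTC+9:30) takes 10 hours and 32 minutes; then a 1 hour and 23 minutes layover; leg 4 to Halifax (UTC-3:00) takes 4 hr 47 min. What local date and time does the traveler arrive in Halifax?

06:52 on Oct 19

Convert departure to UTC: 13:15 − 3:00 = 10:15 UTC on Oct 17.
Add 1 hour and 50 minutes leg 1 → 12:05 UTC.
Add 8 hours layover in Nordhavn → 20:05 UTC.
Add 15 hours and 35 minutes leg 2 → 11:40 UTC (Oct 18).
Add 5 hours and 30 minutes layover in Noumea → 17:10 UTC.
Add 10 hours 32 minutes leg 3 → 03:42 UTC (Oct 19).
Add 1 hour 23 minutes layover in Darwin → 05:05 UTC.
Add 4 hours and 47 minutes leg 4 → 09:52 UTC.
Halifax is UTC−3:00, so local arrival = 09:52 − 3:00 = 06:52 on Oct 19.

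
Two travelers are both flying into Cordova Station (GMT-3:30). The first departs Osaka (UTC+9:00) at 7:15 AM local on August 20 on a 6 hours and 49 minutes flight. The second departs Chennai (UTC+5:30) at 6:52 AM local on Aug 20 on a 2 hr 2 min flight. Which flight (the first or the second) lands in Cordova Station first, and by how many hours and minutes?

the second, by 1 hour 40 minutes

Flight 1 in UTC: 7:15 AM − 9:00 = 10:15 PM on Aug 19.
+6 hours 49 minutes → arrive 5:04 AM UTC on Aug 20.
Flight 2 in UTC: 6:52 AM − 5:30 = 1:22 AM on Aug 20.
+2 hours 2 minutes → arrive 3:24 AM UTC on Aug 20.
Flight 2 lands earlier by 1 hour 40 minutes.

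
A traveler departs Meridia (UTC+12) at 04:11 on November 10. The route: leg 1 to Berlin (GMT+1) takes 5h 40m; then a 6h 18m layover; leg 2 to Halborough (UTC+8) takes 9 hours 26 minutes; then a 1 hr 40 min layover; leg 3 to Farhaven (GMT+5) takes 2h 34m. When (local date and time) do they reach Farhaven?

22:49 on Nov 10

Convert departure to UTC: 04:11 − 12:00 = 16:11 UTC on Nov 9.
Add 5 hours 40 minutes leg 1 → 21:51 UTC.
Add 6 hours and 18 minutes layover in Berlin → 04:09 UTC (Nov 10).
Add 9 hours 26 minutes leg 2 → 13:35 UTC.
Add 1 hour and 40 minutes layover in Halborough → 15:15 UTC.
Add 2 hours and 34 minutes leg 3 → 17:49 UTC.
Farhaven is UTC+5:00, so local arrival = 17:49 + 5:00 = 22:49 on Nov 10.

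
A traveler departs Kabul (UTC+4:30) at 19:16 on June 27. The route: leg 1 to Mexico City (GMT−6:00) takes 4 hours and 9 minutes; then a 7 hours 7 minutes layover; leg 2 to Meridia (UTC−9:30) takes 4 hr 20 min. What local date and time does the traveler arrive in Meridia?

20:52 on June 27

Convert departure to UTC: 19:16 − 4:30 = 14:46 UTC on Jun 27.
Add 4 hours 9 minutes leg 1 → 18:55 UTC.
Add 7 hours 7 minutes layover in Mexico City → 02:02 UTC (Jun 28).
Add 4 hours and 20 minutes leg 2 → 06:22 UTC.
Meridia is UTC−9:30, so local arrival = 06:22 − 9:30 = 20:52 on Jun 27.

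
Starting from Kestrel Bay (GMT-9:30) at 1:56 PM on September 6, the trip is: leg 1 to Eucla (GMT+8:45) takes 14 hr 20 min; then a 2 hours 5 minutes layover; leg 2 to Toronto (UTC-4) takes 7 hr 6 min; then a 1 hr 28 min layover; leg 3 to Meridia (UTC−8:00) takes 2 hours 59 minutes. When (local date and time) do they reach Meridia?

7:24 PM on September 7

Convert departure to UTC: 1:56 PM + 9:30 = 11:26 PM UTC on Sep 6.
Add 14 hours and 20 minutes leg 1 → 1:46 PM UTC (Sep 7).
Add 2 hours 5 minutes layover in Eucla → 3:51 PM UTC.
Add 7 hours and 6 minutes leg 2 → 10:57 PM UTC.
Add 1 hour and 28 minutes layover in Toronto → 12:25 AM UTC (Sep 8).
Add 2 hours and 59 minutes leg 3 → 3:24 AM UTC.
Meridia is UTC−8:00, so local arrival = 3:24 AM − 8:00 = 7:24 PM on Sep 7.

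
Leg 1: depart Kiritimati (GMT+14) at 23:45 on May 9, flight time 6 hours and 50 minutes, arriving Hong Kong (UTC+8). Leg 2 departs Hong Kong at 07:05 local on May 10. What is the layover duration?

Convert departure to UTC: 23:45 − 14:00 = 09:45 UTC on May 9.
Add 6 hours 50 minutes flight time → 16:35 UTC.
Hong Kong is UTC+8:00, so local arrival = 16:35 + 8:00 = 00:35 on May 10.
Layover = 07:05 − 00:35 = 6 hours 30 minutes.

6 hours 30 minutes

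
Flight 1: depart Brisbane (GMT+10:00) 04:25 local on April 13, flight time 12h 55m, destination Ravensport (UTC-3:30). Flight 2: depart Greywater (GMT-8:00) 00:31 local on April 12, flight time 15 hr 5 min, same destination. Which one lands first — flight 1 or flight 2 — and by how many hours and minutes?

Flight 1 in UTC: 04:25 − 10:00 = 18:25 on Apr 12.
+12 hours 55 minutes → arrive 07:20 UTC on Apr 13.
Flight 2 in UTC: 00:31 + 8:00 = 08:31 on Apr 12.
+15 hours 5 minutes → arrive 23:36 UTC on Apr 12.
Flight 2 lands earlier by 7 hours 44 minutes.

the second, by 7 hours 44 minutes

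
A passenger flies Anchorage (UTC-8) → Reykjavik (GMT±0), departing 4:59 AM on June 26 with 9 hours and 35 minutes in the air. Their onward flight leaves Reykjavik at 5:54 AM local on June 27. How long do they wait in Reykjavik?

7 hours 20 minutes

Convert departure to UTC: 4:59 AM + 8:00 = 12:59 PM UTC on Jun 26.
Add 9 hours 35 minutes flight time → 10:34 PM UTC.
Reykjavik is UTC+0, so local arrival is the same: 10:34 PM on Jun 26.
Layover = 5:54 AM − 10:34 PM (+1 day) = 7 hours 20 minutes.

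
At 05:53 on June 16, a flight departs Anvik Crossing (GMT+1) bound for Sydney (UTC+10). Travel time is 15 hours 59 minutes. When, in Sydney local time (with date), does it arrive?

Convert departure to UTC: 05:53 − 1:00 = 04:53 UTC on Jun 16.
Add 15 hours and 59 minutes travel time → 20:52 UTC.
Sydney is UTC+10:00, so local arrival = 20:52 + 10:00 = 06:52 on Jun 17.

06:52 on Jun 17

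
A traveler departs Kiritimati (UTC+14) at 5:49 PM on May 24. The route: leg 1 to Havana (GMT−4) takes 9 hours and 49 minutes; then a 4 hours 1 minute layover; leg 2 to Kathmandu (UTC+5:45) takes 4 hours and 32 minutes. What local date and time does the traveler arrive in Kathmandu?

3:56 AM on May 25

Convert departure to UTC: 5:49 PM − 14:00 = 3:49 AM UTC on May 24.
Add 9 hours and 49 minutes leg 1 → 1:38 PM UTC.
Add 4 hours 1 minute layover in Havana → 5:39 PM UTC.
Add 4 hours and 32 minutes leg 2 → 10:11 PM UTC.
Kathmandu is UTC+5:45, so local arrival = 10:11 PM + 5:45 = 3:56 AM on May 25.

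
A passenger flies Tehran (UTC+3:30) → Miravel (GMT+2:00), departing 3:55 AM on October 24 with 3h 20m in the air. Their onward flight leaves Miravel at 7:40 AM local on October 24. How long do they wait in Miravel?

Convert departure to UTC: 3:55 AM − 3:30 = 12:25 AM UTC on Oct 24.
Add 3 hours 20 minutes flight time → 3:45 AM UTC.
Miravel is UTC+2:00, so local arrival = 3:45 AM + 2:00 = 5:45 AM on Oct 24.
Layover = 7:40 AM − 5:45 AM = 1 hour 55 minutes.

1 hour 55 minutes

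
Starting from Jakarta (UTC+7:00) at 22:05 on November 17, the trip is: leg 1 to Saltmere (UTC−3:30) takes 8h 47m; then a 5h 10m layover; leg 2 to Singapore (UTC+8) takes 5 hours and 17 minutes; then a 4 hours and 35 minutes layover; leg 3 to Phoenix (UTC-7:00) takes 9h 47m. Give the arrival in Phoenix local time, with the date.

17:41 on November 18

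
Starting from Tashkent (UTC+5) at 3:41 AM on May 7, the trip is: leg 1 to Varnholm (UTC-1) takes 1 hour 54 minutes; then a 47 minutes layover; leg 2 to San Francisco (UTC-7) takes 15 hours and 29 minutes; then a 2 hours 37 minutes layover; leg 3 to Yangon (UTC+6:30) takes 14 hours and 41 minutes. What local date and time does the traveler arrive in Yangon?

4:39 PM on May 8

Convert departure to UTC: 3:41 AM − 5:00 = 10:41 PM UTC on May 6.
Add 1 hour and 54 minutes leg 1 → 12:35 AM UTC (May 7).
Add 47 minutes layover in Varnholm → 1:22 AM UTC.
Add 15 hours and 29 minutes leg 2 → 4:51 PM UTC.
Add 2 hours 37 minutes layover in San Francisco → 7:28 PM UTC.
Add 14 hours and 41 minutes leg 3 → 10:09 AM UTC (May 8).
Yangon is UTC+6:30, so local arrival = 10:09 AM + 6:30 = 4:39 PM on May 8.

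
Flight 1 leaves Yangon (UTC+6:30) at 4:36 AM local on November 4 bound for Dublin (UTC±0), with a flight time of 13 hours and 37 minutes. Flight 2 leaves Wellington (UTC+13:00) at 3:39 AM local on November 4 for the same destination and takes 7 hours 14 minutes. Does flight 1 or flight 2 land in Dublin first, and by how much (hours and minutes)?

the second, by 13 hours 50 minutes

Flight 1 in UTC: 4:36 AM − 6:30 = 10:06 PM on Nov 3.
+13 hours 37 minutes → arrive 11:43 AM UTC on Nov 4.
Flight 2 in UTC: 3:39 AM − 13:00 = 2:39 PM on Nov 3.
+7 hours and 14 minutes → arrive 9:53 PM UTC on Nov 3.
Flight 2 lands earlier by 13 hours 50 minutes.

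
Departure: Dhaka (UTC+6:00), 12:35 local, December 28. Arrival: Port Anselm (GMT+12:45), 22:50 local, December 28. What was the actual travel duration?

Departure in UTC: 12:35 − 6:00 = 06:35 on Dec 28.
Arrival in UTC: 22:50 − 12:45 = 10:05 on Dec 28.
Elapsed = 10:05 − 06:35 = 3 hours 30 minutes.

3 hours 30 minutes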